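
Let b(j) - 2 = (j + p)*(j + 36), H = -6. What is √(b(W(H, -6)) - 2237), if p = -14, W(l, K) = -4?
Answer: I*√2811 ≈ 53.019*I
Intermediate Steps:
b(j) = 2 + (-14 + j)*(36 + j) (b(j) = 2 + (j - 14)*(j + 36) = 2 + (-14 + j)*(36 + j))
√(b(W(H, -6)) - 2237) = √((-502 + (-4)² + 22*(-4)) - 2237) = √((-502 + 16 - 88) - 2237) = √(-574 - 2237) = √(-2811) = I*√2811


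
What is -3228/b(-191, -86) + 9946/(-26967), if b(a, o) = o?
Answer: 43097060/1159581 ≈ 37.166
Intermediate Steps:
-3228/b(-191, -86) + 9946/(-26967) = -3228/(-86) + 9946/(-26967) = -3228*(-1/86) + 9946*(-1/26967) = 1614/43 - 9946/26967 = 43097060/1159581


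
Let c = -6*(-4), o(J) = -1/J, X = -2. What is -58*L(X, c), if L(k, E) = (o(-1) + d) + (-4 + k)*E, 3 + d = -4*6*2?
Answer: 11252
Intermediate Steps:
c = 24
d = -51 (d = -3 - 4*6*2 = -3 - 24*2 = -3 - 48 = -51)
L(k, E) = -50 + E*(-4 + k) (L(k, E) = (-1/(-1) - 51) + (-4 + k)*E = (-1*(-1) - 51) + E*(-4 + k) = (1 - 51) + E*(-4 + k) = -50 + E*(-4 + k))
-58*L(X, c) = -58*(-50 - 4*24 + 24*(-2)) = -58*(-50 - 96 - 48) = -58*(-194) = 11252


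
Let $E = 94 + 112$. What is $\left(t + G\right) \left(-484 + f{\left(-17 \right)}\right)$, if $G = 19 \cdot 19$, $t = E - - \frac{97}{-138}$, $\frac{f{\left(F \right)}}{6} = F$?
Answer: $- \frac{22897657}{69} \approx -3.3185 \cdot 10^{5}$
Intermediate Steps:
$E = 206$
$f{\left(F \right)} = 6 F$
$t = \frac{28331}{138}$ ($t = 206 - - \frac{97}{-138} = 206 - \left(-97\right) \left(- \frac{1}{138}\right) = 206 - \frac{97}{138} = \frac{28331}{138} \approx 205.3$)
$G = 361$
$\left(t + G\right) \left(-484 + f{\left(-17 \right)}\right) = \left(\frac{28331}{138} + 361\right) \left(-484 + 6 \left(-17\right)\right) = \frac{78149 \left(-484 - 102\right)}{138} = \frac{78149}{138} \left(-586\right) = - \frac{22897657}{69}$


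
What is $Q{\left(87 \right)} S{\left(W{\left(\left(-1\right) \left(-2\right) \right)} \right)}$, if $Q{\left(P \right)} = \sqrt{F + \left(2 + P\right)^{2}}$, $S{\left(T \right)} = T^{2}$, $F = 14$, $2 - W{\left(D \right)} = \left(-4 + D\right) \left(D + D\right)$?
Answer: $2300 \sqrt{15} \approx 8907.9$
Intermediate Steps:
$W{\left(D \right)} = 2 - 2 D \left(-4 + D\right)$ ($W{\left(D \right)} = 2 - \left(-4 + D\right) \left(D + D\right) = 2 - \left(-4 + D\right) 2 D = 2 - 2 D \left(-4 + D\right)$)
$Q{\left(P \right)} = \sqrt{14 + \left(2 + P\right)^{2}}$
$Q{\left(87 \right)} S{\left(W{\left(\left(-1\right) \left(-2\right) \right)} \right)} = \sqrt{14 + \left(2 + 87\right)^{2}} \left(2 - 2 \left(\left(-1\right) \left(-2\right)\right)^{2} + 8 \left(\left(-1\right) \left(-2\right)\right)\right)^{2} = \sqrt{14 + 89^{2}} \left(2 - 2 \cdot 2^{2} + 8 \cdot 2\right)^{2} = \sqrt{14 + 7921} \left(2 - 8 + 16\right)^{2} = \sqrt{7935} \left(2 - 8 + 16\right)^{2} = 23 \sqrt{15} \cdot 10^{2} = 23 \sqrt{15} \cdot 100 = 2300 \sqrt{15}$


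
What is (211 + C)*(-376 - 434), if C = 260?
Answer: -381510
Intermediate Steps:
(211 + C)*(-376 - 434) = (211 + 260)*(-376 - 434) = 471*(-810) = -381510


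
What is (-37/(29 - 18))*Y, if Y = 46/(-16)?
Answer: 851/88 ≈ 9.6705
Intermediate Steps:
Y = -23/8 (Y = 46*(-1/16) = -23/8 ≈ -2.8750)
(-37/(29 - 18))*Y = (-37/(29 - 18))*(-23/8) = (-37/11)*(-23/8) = ((1/11)*(-37))*(-23/8) = -37/11*(-23/8) = 851/88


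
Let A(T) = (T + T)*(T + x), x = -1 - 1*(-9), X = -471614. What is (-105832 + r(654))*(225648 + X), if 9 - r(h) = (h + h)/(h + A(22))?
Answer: 1223364080930/47 ≈ 2.6029e+10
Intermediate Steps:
x = 8 (x = -1 + 9 = 8)
A(T) = 2*T*(8 + T) (A(T) = (T + T)*(T + 8) = (2*T)*(8 + T) = 2*T*(8 + T))
r(h) = 9 - 2*h/(1320 + h) (r(h) = 9 - (h + h)/(h + 2*22*(8 + 22)) = 9 - 2*h/(h + 2*22*30) = 9 - 2*h/(h + 1320) = 9 - 2*h/(1320 + h))
(-105832 + r(654))*(225648 + X) = (-105832 + (11880 + 7*654)/(1320 + 654))*(225648 - 471614) = (-105832 + (11880 + 4578)/1974)*(-245966) = (-105832 + (1/1974)*16458)*(-245966) = (-105832 + 2743/329)*(-245966) = -34815985/329*(-245966) = 1223364080930/47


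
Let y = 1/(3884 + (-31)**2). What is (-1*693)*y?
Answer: -231/1615 ≈ -0.14303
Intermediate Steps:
y = 1/4845 (y = 1/(3884 + 961) = 1/4845 ≈ 0.00020640)
(-1*693)*y = -1*693*(1/4845) = -693*1/4845 = -231/1615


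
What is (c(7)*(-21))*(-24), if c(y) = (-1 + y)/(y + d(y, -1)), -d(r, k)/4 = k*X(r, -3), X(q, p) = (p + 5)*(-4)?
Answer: -3024/25 ≈ -120.96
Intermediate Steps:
X(q, p) = -20 - 4*p (X(q, p) = (5 + p)*(-4) = -20 - 4*p)
d(r, k) = 32*k (d(r, k) = -4*k*(-20 - 4*(-3)) = -4*k*(-20 + 12) = -4*k*(-8) = -(-32)*k = 32*k)
c(y) = (-1 + y)/(-32 + y) (c(y) = (-1 + y)/(y + 32*(-1)) = (-1 + y)/(y - 32) = (-1 + y)/(-32 + y))
(c(7)*(-21))*(-24) = (((-1 + 7)/(-32 + 7))*(-21))*(-24) = ((6/(-25))*(-21))*(-24) = (-1/25*6*(-21))*(-24) = -6/25*(-21)*(-24) = (126/25)*(-24) = -3024/25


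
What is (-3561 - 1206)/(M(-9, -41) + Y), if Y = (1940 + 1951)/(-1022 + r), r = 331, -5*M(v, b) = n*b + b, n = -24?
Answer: 16469985/671068 ≈ 24.543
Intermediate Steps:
M(v, b) = 23*b/5 (M(v, b) = -(-24*b + b)/5 = -(-23)*b/5 = 23*b/5)
Y = -3891/691 (Y = (1940 + 1951)/(-1022 + 331) = 3891/(-691) = 3891*(-1/691) = -3891/691 ≈ -5.6310)
(-3561 - 1206)/(M(-9, -41) + Y) = (-3561 - 1206)/((23/5)*(-41) - 3891/691) = -4767/(-943/5 - 3891/691) = -4767/(-671068/3455) = -4767*(-3455/671068) = 16469985/671068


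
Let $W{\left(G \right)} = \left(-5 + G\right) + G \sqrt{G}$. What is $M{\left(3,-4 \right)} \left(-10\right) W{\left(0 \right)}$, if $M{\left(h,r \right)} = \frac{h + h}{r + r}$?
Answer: $- \frac{75}{2} \approx -37.5$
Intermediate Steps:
$M{\left(h,r \right)} = \frac{h}{r}$ ($M{\left(h,r \right)} = \frac{2 h}{2 r} = 2 h \frac{1}{2 r} = \frac{h}{r}$)
$W{\left(G \right)} = -5 + G + G^{\frac{3}{2}}$ ($W{\left(G \right)} = \left(-5 + G\right) + G^{\frac{3}{2}} = -5 + G + G^{\frac{3}{2}}$)
$M{\left(3,-4 \right)} \left(-10\right) W{\left(0 \right)} = \frac{3}{-4} \left(-10\right) \left(-5 + 0 + 0^{\frac{3}{2}}\right) = 3 \left(- \frac{1}{4}\right) \left(-10\right) \left(-5 + 0 + 0\right) = \left(- \frac{3}{4}\right) \left(-10\right) \left(-5\right) = \frac{15}{2} \left(-5\right) = - \frac{75}{2}$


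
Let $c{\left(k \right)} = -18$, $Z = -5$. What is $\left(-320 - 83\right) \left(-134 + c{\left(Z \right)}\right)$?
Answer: $61256$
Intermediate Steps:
$\left(-320 - 83\right) \left(-134 + c{\left(Z \right)}\right) = \left(-320 - 83\right) \left(-134 - 18\right) = \left(-403\right) \left(-152\right) = 61256$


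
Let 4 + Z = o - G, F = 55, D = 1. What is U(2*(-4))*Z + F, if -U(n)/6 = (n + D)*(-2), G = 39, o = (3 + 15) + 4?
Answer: 1819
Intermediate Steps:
o = 22 (o = 18 + 4 = 22)
U(n) = 12 + 12*n (U(n) = -6*(n + 1)*(-2) = -6*(1 + n)*(-2) = -6*(-2 - 2*n) = 12 + 12*n)
Z = -21 (Z = -4 + (22 - 1*39) = -4 + (22 - 39) = -4 - 17 = -21)
U(2*(-4))*Z + F = (12 + 12*(2*(-4)))*(-21) + 55 = (12 + 12*(-8))*(-21) + 55 = (12 - 96)*(-21) + 55 = -84*(-21) + 55 = 1764 + 55 = 1819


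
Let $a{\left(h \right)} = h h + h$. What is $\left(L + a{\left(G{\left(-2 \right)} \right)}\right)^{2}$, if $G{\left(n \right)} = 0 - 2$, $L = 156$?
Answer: $24964$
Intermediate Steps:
$G{\left(n \right)} = -2$ ($G{\left(n \right)} = 0 - 2 = -2$)
$a{\left(h \right)} = h + h^{2}$ ($a{\left(h \right)} = h^{2} + h = h + h^{2}$)
$\left(L + a{\left(G{\left(-2 \right)} \right)}\right)^{2} = \left(156 - 2 \left(1 - 2\right)\right)^{2} = \left(156 - -2\right)^{2} = \left(156 + 2\right)^{2} = 158^{2} = 24964$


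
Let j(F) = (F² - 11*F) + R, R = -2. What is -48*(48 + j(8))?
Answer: -1056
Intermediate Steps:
j(F) = -2 + F² - 11*F (j(F) = (F² - 11*F) - 2 = -2 + F² - 11*F)
-48*(48 + j(8)) = -48*(48 + (-2 + 8² - 11*8)) = -48*(48 + (-2 + 64 - 88)) = -48*(48 - 26) = -48*22 = -1056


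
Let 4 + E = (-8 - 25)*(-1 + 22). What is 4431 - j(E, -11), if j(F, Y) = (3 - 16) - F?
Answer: 3747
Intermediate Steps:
E = -697 (E = -4 + (-8 - 25)*(-1 + 22) = -4 - 33*21 = -4 - 693 = -697)
j(F, Y) = -13 - F
4431 - j(E, -11) = 4431 - (-13 - 1*(-697)) = 4431 - (-13 + 697) = 4431 - 1*684 = 4431 - 684 = 3747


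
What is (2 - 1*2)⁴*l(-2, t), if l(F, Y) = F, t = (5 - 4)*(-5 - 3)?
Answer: 0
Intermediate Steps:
t = -8 (t = 1*(-8) = -8)
(2 - 1*2)⁴*l(-2, t) = (2 - 1*2)⁴*(-2) = (2 - 2)⁴*(-2) = 0⁴*(-2) = 0*(-2) = 0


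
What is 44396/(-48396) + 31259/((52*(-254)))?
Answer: -524798233/159803592 ≈ -3.2840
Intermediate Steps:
44396/(-48396) + 31259/((52*(-254))) = 44396*(-1/48396) + 31259/(-13208) = -11099/12099 + 31259*(-1/13208) = -11099/12099 - 31259/13208 = -524798233/159803592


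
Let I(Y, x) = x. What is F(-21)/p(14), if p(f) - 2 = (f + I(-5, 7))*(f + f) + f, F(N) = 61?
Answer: 61/604 ≈ 0.10099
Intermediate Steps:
p(f) = 2 + f + 2*f*(7 + f) (p(f) = 2 + ((f + 7)*(f + f) + f) = 2 + ((7 + f)*(2*f) + f) = 2 + (2*f*(7 + f) + f) = 2 + (f + 2*f*(7 + f)) = 2 + f + 2*f*(7 + f))
F(-21)/p(14) = 61/(2 + 2*14**2 + 15*14) = 61/(2 + 2*196 + 210) = 61/(2 + 392 + 210) = 61/604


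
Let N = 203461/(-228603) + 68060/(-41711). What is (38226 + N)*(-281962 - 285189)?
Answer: -206709974874841896757/9535259733 ≈ -2.1678e+10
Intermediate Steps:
N = -24045281951/9535259733 (N = 203461*(-1/228603) + 68060*(-1/41711) = -203461/228603 - 68060/41711 = -24045281951/9535259733 ≈ -2.5217)
(38226 + N)*(-281962 - 285189) = (38226 - 24045281951/9535259733)*(-281962 - 285189) = (364470793271707/9535259733)*(-567151) = -206709974874841896757/9535259733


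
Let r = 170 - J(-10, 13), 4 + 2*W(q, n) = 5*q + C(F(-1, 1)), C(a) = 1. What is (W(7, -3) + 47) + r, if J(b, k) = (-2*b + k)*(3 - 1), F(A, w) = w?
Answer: 167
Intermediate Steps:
J(b, k) = -4*b + 2*k (J(b, k) = (k - 2*b)*2 = -4*b + 2*k)
W(q, n) = -3/2 + 5*q/2 (W(q, n) = -2 + (5*q + 1)/2 = -2 + (1 + 5*q)/2 = -2 + (1/2 + 5*q/2) = -3/2 + 5*q/2)
r = 104 (r = 170 - (-4*(-10) + 2*13) = 170 - (40 + 26) = 170 - 1*66 = 170 - 66 = 104)
(W(7, -3) + 47) + r = ((-3/2 + (5/2)*7) + 47) + 104 = ((-3/2 + 35/2) + 47) + 104 = (16 + 47) + 104 = 63 + 104 = 167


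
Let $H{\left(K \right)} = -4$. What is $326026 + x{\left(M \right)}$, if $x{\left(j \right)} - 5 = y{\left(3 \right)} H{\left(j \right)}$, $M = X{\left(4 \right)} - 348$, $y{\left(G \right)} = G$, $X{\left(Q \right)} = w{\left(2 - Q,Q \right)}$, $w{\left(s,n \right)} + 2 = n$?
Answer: $326019$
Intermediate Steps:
$w{\left(s,n \right)} = -2 + n$
$X{\left(Q \right)} = -2 + Q$
$M = -346$ ($M = \left(-2 + 4\right) - 348 = 2 - 348 = -346$)
$x{\left(j \right)} = -7$ ($x{\left(j \right)} = 5 + 3 \left(-4\right) = 5 - 12 = -7$)
$326026 + x{\left(M \right)} = 326026 - 7 = 326019$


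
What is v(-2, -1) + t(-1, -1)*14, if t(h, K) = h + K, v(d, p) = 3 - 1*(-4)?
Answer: -21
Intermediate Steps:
v(d, p) = 7 (v(d, p) = 3 + 4 = 7)
t(h, K) = K + h
v(-2, -1) + t(-1, -1)*14 = 7 + (-1 - 1)*14 = 7 - 2*14 = 7 - 28 = -21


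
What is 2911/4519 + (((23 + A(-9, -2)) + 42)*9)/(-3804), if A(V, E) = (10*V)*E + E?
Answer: 396797/5730092 ≈ 0.069248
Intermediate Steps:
A(V, E) = E + 10*E*V (A(V, E) = 10*E*V + E = E + 10*E*V)
2911/4519 + (((23 + A(-9, -2)) + 42)*9)/(-3804) = 2911/4519 + (((23 - 2*(1 + 10*(-9))) + 42)*9)/(-3804) = 2911*(1/4519) + (((23 - 2*(1 - 90)) + 42)*9)*(-1/3804) = 2911/4519 + (((23 - 2*(-89)) + 42)*9)*(-1/3804) = 2911/4519 + (((23 + 178) + 42)*9)*(-1/3804) = 2911/4519 + ((201 + 42)*9)*(-1/3804) = 2911/4519 + (243*9)*(-1/3804) = 2911/4519 + 2187*(-1/3804) = 2911/4519 - 729/1268 = 396797/5730092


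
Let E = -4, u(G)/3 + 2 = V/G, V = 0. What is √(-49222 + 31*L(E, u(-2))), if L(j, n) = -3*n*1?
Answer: 2*I*√12166 ≈ 220.6*I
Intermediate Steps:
u(G) = -6 (u(G) = -6 + 3*(0/G) = -6 + 3*0 = -6 + 0 = -6)
L(j, n) = -3*n
√(-49222 + 31*L(E, u(-2))) = √(-49222 + 31*(-3*(-6))) = √(-49222 + 31*18) = √(-49222 + 558) = √(-48664) = 2*I*√12166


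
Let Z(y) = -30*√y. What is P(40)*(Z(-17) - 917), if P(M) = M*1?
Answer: -36680 - 1200*I*√17 ≈ -36680.0 - 4947.7*I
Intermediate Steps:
P(M) = M
P(40)*(Z(-17) - 917) = 40*(-30*I*√17 - 917) = 40*(-917 - 30*I*√17) = -36680 - 1200*I*√17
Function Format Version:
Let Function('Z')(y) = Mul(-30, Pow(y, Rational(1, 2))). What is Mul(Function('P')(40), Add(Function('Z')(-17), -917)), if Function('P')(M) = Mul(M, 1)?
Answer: Add(-36680, Mul(-1200, I, Pow(17, Rational(1, 2)))) ≈ Add(-36680., Mul(-4947.7, I))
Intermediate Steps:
Function('P')(M) = M
Mul(Function('P')(40), Add(Function('Z')(-17), -917)) = Mul(40, Add(Mul(-30, Pow(-17, Rational(1, 2))), -917)) = Mul(40, Add(Mul(-30, Mul(I, Pow(17, Rational(1, 2)))), -917)) = Mul(40, Add(Mul(-30, I, Pow(17, Rational(1, 2))), -917)) = Mul(40, Add(-917, Mul(-30, I, Pow(17, Rational(1, 2))))) = Add(-36680, Mul(-1200, I, Pow(17, Rational(1, 2))))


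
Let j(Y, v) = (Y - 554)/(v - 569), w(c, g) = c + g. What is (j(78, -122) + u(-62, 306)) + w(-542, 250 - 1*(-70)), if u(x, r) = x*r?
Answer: -13262578/691 ≈ -19193.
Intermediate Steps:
u(x, r) = r*x
j(Y, v) = (-554 + Y)/(-569 + v)
(j(78, -122) + u(-62, 306)) + w(-542, 250 - 1*(-70)) = ((-554 + 78)/(-569 - 122) + 306*(-62)) + (-542 + (250 - 1*(-70))) = (-476/(-691) - 18972) + (-542 + (250 + 70)) = (-1/691*(-476) - 18972) + (-542 + 320) = (476/691 - 18972) - 222 = -13109176/691 - 222 = -13262578/691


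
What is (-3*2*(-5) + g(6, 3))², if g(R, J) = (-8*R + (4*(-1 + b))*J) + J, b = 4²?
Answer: 27225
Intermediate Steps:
b = 16
g(R, J) = -8*R + 61*J (g(R, J) = (-8*R + (4*(-1 + 16))*J) + J = (-8*R + (4*15)*J) + J = (-8*R + 60*J) + J = -8*R + 61*J)
(-3*2*(-5) + g(6, 3))² = (-3*2*(-5) + (-8*6 + 61*3))² = (-6*(-5) + (-48 + 183))² = (30 + 135)² = 165² = 27225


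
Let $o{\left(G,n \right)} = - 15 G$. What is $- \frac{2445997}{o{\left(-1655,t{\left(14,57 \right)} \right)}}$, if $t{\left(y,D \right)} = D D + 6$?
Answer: $- \frac{2445997}{24825} \approx -98.53$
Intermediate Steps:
$t{\left(y,D \right)} = 6 + D^{2}$ ($t{\left(y,D \right)} = D^{2} + 6 = 6 + D^{2}$)
$- \frac{2445997}{o{\left(-1655,t{\left(14,57 \right)} \right)}} = - \frac{2445997}{\left(-15\right) \left(-1655\right)} = - \frac{2445997}{24825}$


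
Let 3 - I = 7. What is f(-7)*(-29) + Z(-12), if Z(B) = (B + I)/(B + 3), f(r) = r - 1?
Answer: 2104/9 ≈ 233.78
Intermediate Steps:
I = -4 (I = 3 - 1*7 = 3 - 7 = -4)
f(r) = -1 + r
Z(B) = (-4 + B)/(3 + B) (Z(B) = (B - 4)/(B + 3) = (-4 + B)/(3 + B))
f(-7)*(-29) + Z(-12) = (-1 - 7)*(-29) + (-4 - 12)/(3 - 12) = -8*(-29) - 16/(-9) = 232 - 1/9*(-16) = 232 + 16/9 = 2104/9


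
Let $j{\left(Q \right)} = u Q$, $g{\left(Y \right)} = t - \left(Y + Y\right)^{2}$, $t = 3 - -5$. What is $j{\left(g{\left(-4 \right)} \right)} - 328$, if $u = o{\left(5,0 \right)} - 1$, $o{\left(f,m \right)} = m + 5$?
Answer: $-552$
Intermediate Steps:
$t = 8$ ($t = 3 + 5 = 8$)
$o{\left(f,m \right)} = 5 + m$
$g{\left(Y \right)} = 8 - 4 Y^{2}$ ($g{\left(Y \right)} = 8 - \left(Y + Y\right)^{2} = 8 - \left(2 Y\right)^{2} = 8 - 4 Y^{2}$)
$u = 4$ ($u = \left(5 + 0\right) - 1 = 5 - 1 = 4$)
$j{\left(Q \right)} = 4 Q$
$j{\left(g{\left(-4 \right)} \right)} - 328 = 4 \left(8 - 4 \left(-4\right)^{2}\right) - 328 = 4 \left(8 - 64\right) - 328 = 4 \left(-56\right) - 328 = -224 - 328 = -552$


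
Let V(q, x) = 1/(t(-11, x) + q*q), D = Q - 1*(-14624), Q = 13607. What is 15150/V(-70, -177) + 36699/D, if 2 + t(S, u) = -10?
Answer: 2090595925899/28231 ≈ 7.4053e+7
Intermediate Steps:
t(S, u) = -12 (t(S, u) = -2 - 10 = -12)
D = 28231 (D = 13607 - 1*(-14624) = 13607 + 14624 = 28231)
V(q, x) = 1/(-12 + q**2) (V(q, x) = 1/(-12 + q*q) = 1/(-12 + q**2))
15150/V(-70, -177) + 36699/D = 15150/(1/(-12 + (-70)**2)) + 36699/28231 = 15150/(1/(-12 + 4900)) + 36699*(1/28231) = 15150/(1/4888) + 36699/28231 = 15150*4888 + 36699/28231 = 74053200 + 36699/28231 = 2090595925899/28231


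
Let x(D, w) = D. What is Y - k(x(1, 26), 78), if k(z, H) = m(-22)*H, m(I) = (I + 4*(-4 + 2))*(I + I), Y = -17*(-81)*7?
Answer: -93321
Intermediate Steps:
Y = 9639 (Y = 1377*7 = 9639)
m(I) = 2*I*(-8 + I) (m(I) = (I + 4*(-2))*(2*I) = (I - 8)*(2*I) = (-8 + I)*(2*I) = 2*I*(-8 + I))
k(z, H) = 1320*H (k(z, H) = (2*(-22)*(-8 - 22))*H = (2*(-22)*(-30))*H = 1320*H)
Y - k(x(1, 26), 78) = 9639 - 1320*78 = 9639 - 1*102960 = 9639 - 102960 = -93321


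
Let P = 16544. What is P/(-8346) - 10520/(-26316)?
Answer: -14482166/9151389 ≈ -1.5825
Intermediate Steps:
P/(-8346) - 10520/(-26316) = 16544/(-8346) - 10520/(-26316) = 16544*(-1/8346) - 10520*(-1/26316) = -8272/4173 + 2630/6579 = -14482166/9151389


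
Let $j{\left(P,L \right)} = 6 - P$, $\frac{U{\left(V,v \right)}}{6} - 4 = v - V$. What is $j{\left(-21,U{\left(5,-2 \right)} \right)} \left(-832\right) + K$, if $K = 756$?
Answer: $-21708$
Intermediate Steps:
$U{\left(V,v \right)} = 24 - 6 V + 6 v$ ($U{\left(V,v \right)} = 24 + 6 \left(v - V\right) = 24 - \left(- 6 v + 6 V\right) = 24 - 6 V + 6 v$)
$j{\left(-21,U{\left(5,-2 \right)} \right)} \left(-832\right) + K = \left(6 - -21\right) \left(-832\right) + 756 = \left(6 + 21\right) \left(-832\right) + 756 = 27 \left(-832\right) + 756 = -22464 + 756 = -21708$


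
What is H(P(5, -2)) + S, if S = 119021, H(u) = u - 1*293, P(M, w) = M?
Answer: 118733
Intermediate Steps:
H(u) = -293 + u (H(u) = u - 293 = -293 + u)
H(P(5, -2)) + S = (-293 + 5) + 119021 = -288 + 119021 = 118733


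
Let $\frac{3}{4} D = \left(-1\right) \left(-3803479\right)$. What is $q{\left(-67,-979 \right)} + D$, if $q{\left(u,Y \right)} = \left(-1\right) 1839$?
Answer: $\frac{15208399}{3} \approx 5.0695 \cdot 10^{6}$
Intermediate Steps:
$q{\left(u,Y \right)} = -1839$
$D = \frac{15213916}{3}$ ($D = \frac{4 \left(\left(-1\right) \left(-3803479\right)\right)}{3} = \frac{4}{3} \cdot 3803479 = \frac{15213916}{3} \approx 5.0713 \cdot 10^{6}$)
$q{\left(-67,-979 \right)} + D = -1839 + \frac{15213916}{3} = \frac{15208399}{3}$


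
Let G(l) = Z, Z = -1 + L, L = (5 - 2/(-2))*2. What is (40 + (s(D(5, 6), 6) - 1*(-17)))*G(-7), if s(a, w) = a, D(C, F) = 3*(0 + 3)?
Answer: 726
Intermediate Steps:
D(C, F) = 9 (D(C, F) = 3*3 = 9)
L = 12 (L = (5 - 2*(-½))*2 = (5 + 1)*2 = 6*2 = 12)
Z = 11 (Z = -1 + 12 = 11)
G(l) = 11
(40 + (s(D(5, 6), 6) - 1*(-17)))*G(-7) = (40 + (9 - 1*(-17)))*11 = (40 + (9 + 17))*11 = (40 + 26)*11 = 66*11 = 726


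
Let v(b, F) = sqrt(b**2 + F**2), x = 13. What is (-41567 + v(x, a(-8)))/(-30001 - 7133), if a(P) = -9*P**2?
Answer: 41567/37134 - sqrt(331945)/37134 ≈ 1.1039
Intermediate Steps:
v(b, F) = sqrt(F**2 + b**2)
(-41567 + v(x, a(-8)))/(-30001 - 7133) = (-41567 + sqrt((-9*(-8)**2)**2 + 13**2))/(-30001 - 7133) = (-41567 + sqrt((-9*64)**2 + 169))/(-37134) = (-41567 + sqrt((-576)**2 + 169))*(-1/37134) = (-41567 + sqrt(331776 + 169))*(-1/37134) = (-41567 + sqrt(331945))*(-1/37134) = 41567/37134 - sqrt(331945)/37134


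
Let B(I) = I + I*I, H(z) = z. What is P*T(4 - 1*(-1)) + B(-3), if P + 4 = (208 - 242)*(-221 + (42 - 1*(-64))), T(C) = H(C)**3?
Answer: 488256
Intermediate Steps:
B(I) = I + I**2
T(C) = C**3
P = 3906 (P = -4 + (208 - 242)*(-221 + (42 - 1*(-64))) = -4 - 34*(-221 + (42 + 64)) = -4 - 34*(-221 + 106) = -4 - 34*(-115) = -4 + 3910 = 3906)
P*T(4 - 1*(-1)) + B(-3) = 3906*(4 - 1*(-1))**3 - 3*(1 - 3) = 3906*(4 + 1)**3 - 3*(-2) = 3906*5**3 + 6 = 3906*125 + 6 = 488250 + 6 = 488256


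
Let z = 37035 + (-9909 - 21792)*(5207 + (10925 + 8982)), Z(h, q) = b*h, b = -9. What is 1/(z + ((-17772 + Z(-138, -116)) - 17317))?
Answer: -1/796135726 ≈ -1.2561e-9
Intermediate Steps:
Z(h, q) = -9*h
z = -796101879 (z = 37035 - 31701*(5207 + 19907) = 37035 - 31701*25114 = 37035 - 796138914 = -796101879)
1/(z + ((-17772 + Z(-138, -116)) - 17317)) = 1/(-796101879 + ((-17772 - 9*(-138)) - 17317)) = 1/(-796101879 + ((-17772 + 1242) - 17317)) = 1/(-796101879 + (-16530 - 17317)) = 1/(-796101879 - 33847) = 1/(-796135726) = -1/796135726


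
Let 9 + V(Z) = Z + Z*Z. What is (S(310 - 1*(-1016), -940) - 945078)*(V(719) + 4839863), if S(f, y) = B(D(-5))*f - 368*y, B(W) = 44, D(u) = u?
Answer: -2897429392676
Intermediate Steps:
V(Z) = -9 + Z + Z² (V(Z) = -9 + (Z + Z*Z) = -9 + (Z + Z²) = -9 + Z + Z²)
S(f, y) = -368*y + 44*f (S(f, y) = 44*f - 368*y = -368*y + 44*f)
(S(310 - 1*(-1016), -940) - 945078)*(V(719) + 4839863) = ((-368*(-940) + 44*(310 - 1*(-1016))) - 945078)*((-9 + 719 + 719²) + 4839863) = ((345920 + 44*(310 + 1016)) - 945078)*((-9 + 719 + 516961) + 4839863) = ((345920 + 44*1326) - 945078)*(517671 + 4839863) = ((345920 + 58344) - 945078)*5357534 = (404264 - 945078)*5357534 = -540814*5357534 = -2897429392676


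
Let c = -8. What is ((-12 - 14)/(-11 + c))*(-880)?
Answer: -22880/19 ≈ -1204.2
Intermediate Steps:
((-12 - 14)/(-11 + c))*(-880) = ((-12 - 14)/(-11 - 8))*(-880) = -26/(-19)*(-880) = -26*(-1/19)*(-880) = (26/19)*(-880) = -22880/19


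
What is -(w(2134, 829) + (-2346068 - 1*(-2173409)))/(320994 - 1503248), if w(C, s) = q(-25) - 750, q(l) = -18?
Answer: -173427/1182254 ≈ -0.14669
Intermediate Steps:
w(C, s) = -768 (w(C, s) = -18 - 750 = -768)
-(w(2134, 829) + (-2346068 - 1*(-2173409)))/(320994 - 1503248) = -(-768 + (-2346068 - 1*(-2173409)))/(320994 - 1503248) = -(-768 + (-2346068 + 2173409))/(-1182254) = -(-768 - 172659)*(-1)/1182254 = -(-173427)*(-1)/1182254 = -1*173427/1182254 = -173427/1182254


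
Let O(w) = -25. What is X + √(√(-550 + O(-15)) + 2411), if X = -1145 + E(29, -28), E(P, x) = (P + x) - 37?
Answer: -1181 + √(2411 + 5*I*√23) ≈ -1131.9 + 0.24417*I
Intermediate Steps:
E(P, x) = -37 + P + x
X = -1181 (X = -1145 + (-37 + 29 - 28) = -1145 - 36 = -1181)
X + √(√(-550 + O(-15)) + 2411) = -1181 + √(√(-550 - 25) + 2411) = -1181 + √(√(-575) + 2411) = -1181 + √(5*I*√23 + 2411) = -1181 + √(2411 + 5*I*√23)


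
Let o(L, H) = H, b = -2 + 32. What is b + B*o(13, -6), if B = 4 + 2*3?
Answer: -30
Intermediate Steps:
b = 30
B = 10 (B = 4 + 6 = 10)
b + B*o(13, -6) = 30 + 10*(-6) = 30 - 60 = -30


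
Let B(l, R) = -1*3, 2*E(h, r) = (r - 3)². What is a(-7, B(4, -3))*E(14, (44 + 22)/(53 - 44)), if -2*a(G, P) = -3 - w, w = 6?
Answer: 169/4 ≈ 42.250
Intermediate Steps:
E(h, r) = (-3 + r)²/2 (E(h, r) = (r - 3)²/2 = (-3 + r)²/2)
B(l, R) = -3
a(G, P) = 9/2 (a(G, P) = -(-3 - 1*6)/2 = -(-3 - 6)/2 = -½*(-9) = 9/2)
a(-7, B(4, -3))*E(14, (44 + 22)/(53 - 44)) = 9*((-3 + (44 + 22)/(53 - 44))²/2)/2 = 9*((-3 + 66/9)²/2)/2 = 9*((-3 + 66*(⅑))²/2)/2 = 9*((-3 + 22/3)²/2)/2 = 9*((13/3)²/2)/2 = 9*((½)*(169/9))/2 = (9/2)*(169/18) = 169/4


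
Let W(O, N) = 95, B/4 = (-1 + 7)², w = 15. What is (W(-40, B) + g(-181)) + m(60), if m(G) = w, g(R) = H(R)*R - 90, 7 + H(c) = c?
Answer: 34048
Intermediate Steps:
H(c) = -7 + c
g(R) = -90 + R*(-7 + R) (g(R) = (-7 + R)*R - 90 = R*(-7 + R) - 90 = -90 + R*(-7 + R))
B = 144 (B = 4*(-1 + 7)² = 4*6² = 4*36 = 144)
m(G) = 15
(W(-40, B) + g(-181)) + m(60) = (95 + (-90 - 181*(-7 - 181))) + 15 = (95 + (-90 - 181*(-188))) + 15 = (95 + (-90 + 34028)) + 15 = (95 + 33938) + 15 = 34033 + 15 = 34048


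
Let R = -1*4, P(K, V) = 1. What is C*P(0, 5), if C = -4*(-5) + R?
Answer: 16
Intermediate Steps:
R = -4
C = 16 (C = -4*(-5) - 4 = 20 - 4 = 16)
C*P(0, 5) = 16*1 = 16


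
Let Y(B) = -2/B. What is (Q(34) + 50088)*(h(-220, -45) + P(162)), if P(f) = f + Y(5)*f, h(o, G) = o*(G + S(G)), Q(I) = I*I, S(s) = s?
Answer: 5098060584/5 ≈ 1.0196e+9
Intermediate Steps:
Q(I) = I²
h(o, G) = 2*G*o (h(o, G) = o*(G + G) = o*(2*G) = 2*G*o)
P(f) = 3*f/5 (P(f) = f + (-2/5)*f = f + (-2*⅕)*f = f - 2*f/5 = 3*f/5)
(Q(34) + 50088)*(h(-220, -45) + P(162)) = (34² + 50088)*(2*(-45)*(-220) + (⅗)*162) = (1156 + 50088)*(19800 + 486/5) = 51244*(99486/5) = 5098060584/5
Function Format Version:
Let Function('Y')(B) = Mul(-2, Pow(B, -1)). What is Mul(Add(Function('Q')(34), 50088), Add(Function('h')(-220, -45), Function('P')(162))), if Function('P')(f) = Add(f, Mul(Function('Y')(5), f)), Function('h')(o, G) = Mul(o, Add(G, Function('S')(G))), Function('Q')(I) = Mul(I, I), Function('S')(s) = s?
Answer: Rational(5098060584, 5) ≈ 1.0196e+9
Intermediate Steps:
Function('Q')(I) = Pow(I, 2)
Function('h')(o, G) = Mul(2, G, o) (Function('h')(o, G) = Mul(o, Add(G, G)) = Mul(o, Mul(2, G)) = Mul(2, G, o))
Function('P')(f) = Mul(Rational(3, 5), f) (Function('P')(f) = Add(f, Mul(Mul(-2, Pow(5, -1)), f)) = Add(f, Mul(Mul(-2, Rational(1, 5)), f)) = Add(f, Mul(Rational(-2, 5), f)) = Mul(Rational(3, 5), f))
Mul(Add(Function('Q')(34), 50088), Add(Function('h')(-220, -45), Function('P')(162))) = Mul(Add(Pow(34, 2), 50088), Add(Mul(2, -45, -220), Mul(Rational(3, 5), 162))) = Mul(Add(1156, 50088), Add(19800, Rational(486, 5))) = Mul(51244, Rational(99486, 5)) = Rational(5098060584, 5)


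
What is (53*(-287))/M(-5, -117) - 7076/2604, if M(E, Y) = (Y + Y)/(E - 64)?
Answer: -25321365/5642 ≈ -4488.0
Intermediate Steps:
M(E, Y) = 2*Y/(-64 + E) (M(E, Y) = (2*Y)/(-64 + E) = 2*Y/(-64 + E))
(53*(-287))/M(-5, -117) - 7076/2604 = (53*(-287))/((2*(-117)/(-64 - 5))) - 7076/2604 = -15211/(2*(-117)/(-69)) - 7076*1/2604 = -15211/(2*(-117)*(-1/69)) - 1769/651 = -15211/78/23 - 1769/651 = -15211*23/78 - 1769/651 = -349853/78 - 1769/651 = -25321365/5642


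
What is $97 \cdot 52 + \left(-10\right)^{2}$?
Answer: $5144$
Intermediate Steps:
$97 \cdot 52 + \left(-10\right)^{2} = 5044 + 100 = 5144$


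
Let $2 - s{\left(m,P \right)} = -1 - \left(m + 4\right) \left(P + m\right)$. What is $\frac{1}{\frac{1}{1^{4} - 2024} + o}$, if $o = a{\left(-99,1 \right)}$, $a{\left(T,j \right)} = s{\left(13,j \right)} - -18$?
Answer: $\frac{2023}{523956} \approx 0.003861$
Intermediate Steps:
$s{\left(m,P \right)} = 3 + \left(4 + m\right) \left(P + m\right)$ ($s{\left(m,P \right)} = 2 - \left(-1 - \left(m + 4\right) \left(P + m\right)\right) = 2 - \left(-1 - \left(4 + m\right) \left(P + m\right)\right) = 2 + \left(1 + \left(4 + m\right) \left(P + m\right)\right) = 3 + \left(4 + m\right) \left(P + m\right)$)
$a{\left(T,j \right)} = 242 + 17 j$ ($a{\left(T,j \right)} = \left(3 + 13^{2} + 4 j + 4 \cdot 13 + j 13\right) - -18 = \left(3 + 169 + 4 j + 52 + 13 j\right) + 18 = \left(224 + 17 j\right) + 18 = 242 + 17 j$)
$o = 259$ ($o = 242 + 17 \cdot 1 = 242 + 17 = 259$)
$\frac{1}{\frac{1}{1^{4} - 2024} + o} = \frac{1}{\frac{1}{1^{4} - 2024} + 259} = \frac{1}{\frac{1}{1 - 2024} + 259} = \frac{1}{\frac{1}{-2023} + 259} = \frac{1}{- \frac{1}{2023} + 259} = \frac{1}{\frac{523956}{2023}} = \frac{2023}{523956}$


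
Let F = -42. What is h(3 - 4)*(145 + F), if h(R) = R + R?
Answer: -206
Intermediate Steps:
h(R) = 2*R
h(3 - 4)*(145 + F) = (2*(3 - 4))*(145 - 42) = (2*(-1))*103 = -2*103 = -206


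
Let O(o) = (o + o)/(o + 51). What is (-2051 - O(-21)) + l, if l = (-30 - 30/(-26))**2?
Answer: -1028787/845 ≈ -1217.5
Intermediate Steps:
O(o) = 2*o/(51 + o) (O(o) = (2*o)/(51 + o) = 2*o/(51 + o))
l = 140625/169 (l = (-30 - 30*(-1/26))**2 = (-30 + 15/13)**2 = (-375/13)**2 = 140625/169 ≈ 832.10)
(-2051 - O(-21)) + l = (-2051 - 2*(-21)/(51 - 21)) + 140625/169 = (-2051 - 2*(-21)/30) + 140625/169 = (-2051 - 1*(-7/5)) + 140625/169 = (-2051 + 7/5) + 140625/169 = -10248/5 + 140625/169 = -1028787/845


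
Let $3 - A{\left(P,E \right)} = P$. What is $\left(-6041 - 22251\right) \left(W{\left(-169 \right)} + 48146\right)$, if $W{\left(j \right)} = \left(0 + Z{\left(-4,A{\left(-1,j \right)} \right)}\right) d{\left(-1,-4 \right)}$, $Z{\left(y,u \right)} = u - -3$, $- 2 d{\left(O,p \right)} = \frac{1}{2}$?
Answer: $-1362097121$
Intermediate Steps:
$A{\left(P,E \right)} = 3 - P$
$d{\left(O,p \right)} = - \frac{1}{4}$ ($d{\left(O,p \right)} = - \frac{1}{2 \cdot 2} = \left(- \frac{1}{2}\right) \frac{1}{2} = - \frac{1}{4}$)
$Z{\left(y,u \right)} = 3 + u$ ($Z{\left(y,u \right)} = u + 3 = 3 + u$)
$W{\left(j \right)} = - \frac{7}{4}$ ($W{\left(j \right)} = \left(0 + \left(3 + \left(3 - -1\right)\right)\right) \left(- \frac{1}{4}\right) = \left(0 + \left(3 + \left(3 + 1\right)\right)\right) \left(- \frac{1}{4}\right) = \left(0 + \left(3 + 4\right)\right) \left(- \frac{1}{4}\right) = \left(0 + 7\right) \left(- \frac{1}{4}\right) = 7 \left(- \frac{1}{4}\right) = - \frac{7}{4}$)
$\left(-6041 - 22251\right) \left(W{\left(-169 \right)} + 48146\right) = \left(-6041 - 22251\right) \left(- \frac{7}{4} + 48146\right) = \left(-28292\right) \frac{192577}{4} = -1362097121$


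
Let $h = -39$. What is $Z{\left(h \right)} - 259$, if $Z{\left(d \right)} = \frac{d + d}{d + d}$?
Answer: $-258$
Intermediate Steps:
$Z{\left(d \right)} = 1$ ($Z{\left(d \right)} = \frac{2 d}{2 d} = 2 d \frac{1}{2 d} = 1$)
$Z{\left(h \right)} - 259 = 1 - 259 = -258$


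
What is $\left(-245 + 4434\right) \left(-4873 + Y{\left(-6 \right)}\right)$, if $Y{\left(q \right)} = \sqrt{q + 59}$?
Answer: $-20412997 + 4189 \sqrt{53} \approx -2.0382 \cdot 10^{7}$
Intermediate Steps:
$Y{\left(q \right)} = \sqrt{59 + q}$
$\left(-245 + 4434\right) \left(-4873 + Y{\left(-6 \right)}\right) = \left(-245 + 4434\right) \left(-4873 + \sqrt{59 - 6}\right) = 4189 \left(-4873 + \sqrt{53}\right) = -20412997 + 4189 \sqrt{53}$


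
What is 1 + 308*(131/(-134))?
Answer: -20107/67 ≈ -300.10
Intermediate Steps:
1 + 308*(131/(-134)) = 1 + 308*(131*(-1/134)) = 1 + 308*(-131/134) = 1 - 20174/67 = -20107/67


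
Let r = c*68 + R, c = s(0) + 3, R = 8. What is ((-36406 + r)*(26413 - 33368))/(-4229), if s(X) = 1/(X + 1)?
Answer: -251256330/4229 ≈ -59413.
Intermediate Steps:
s(X) = 1/(1 + X)
c = 4 (c = 1/(1 + 0) + 3 = 1/1 + 3 = 1 + 3 = 4)
r = 280 (r = 4*68 + 8 = 272 + 8 = 280)
((-36406 + r)*(26413 - 33368))/(-4229) = ((-36406 + 280)*(26413 - 33368))/(-4229) = -36126*(-6955)*(-1/4229) = 251256330*(-1/4229) = -251256330/4229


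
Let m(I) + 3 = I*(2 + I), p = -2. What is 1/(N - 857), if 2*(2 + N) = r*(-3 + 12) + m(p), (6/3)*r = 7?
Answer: -4/3379 ≈ -0.0011838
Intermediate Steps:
r = 7/2 (r = (1/2)*7 = 7/2 ≈ 3.5000)
m(I) = -3 + I*(2 + I)
N = 49/4 (N = -2 + (7*(-3 + 12)/2 + (-3 + (-2)**2 + 2*(-2)))/2 = -2 + ((7/2)*9 + (-3 + 4 - 4))/2 = -2 + (63/2 - 3)/2 = -2 + (1/2)*(57/2) = -2 + 57/4 = 49/4 ≈ 12.250)
1/(N - 857) = 1/(49/4 - 857) = 1/(-3379/4) = -4/3379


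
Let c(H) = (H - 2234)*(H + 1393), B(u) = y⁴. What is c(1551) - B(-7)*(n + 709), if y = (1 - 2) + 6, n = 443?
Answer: -2730752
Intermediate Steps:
y = 5 (y = -1 + 6 = 5)
B(u) = 625 (B(u) = 5⁴ = 625)
c(H) = (-2234 + H)*(1393 + H)
c(1551) - B(-7)*(n + 709) = (-3111962 + 1551² - 841*1551) - 625*(443 + 709) = (-3111962 + 2405601 - 1304391) - 625*1152 = -2010752 - 1*720000 = -2010752 - 720000 = -2730752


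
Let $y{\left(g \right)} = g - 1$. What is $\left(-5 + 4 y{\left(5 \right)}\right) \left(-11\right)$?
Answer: $-121$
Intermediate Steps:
$y{\left(g \right)} = -1 + g$
$\left(-5 + 4 y{\left(5 \right)}\right) \left(-11\right) = \left(-5 + 4 \left(-1 + 5\right)\right) \left(-11\right) = \left(-5 + 4 \cdot 4\right) \left(-11\right) = \left(-5 + 16\right) \left(-11\right) = 11 \left(-11\right) = -121$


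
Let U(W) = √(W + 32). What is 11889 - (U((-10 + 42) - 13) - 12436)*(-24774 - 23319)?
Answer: -598072659 + 48093*√51 ≈ -5.9773e+8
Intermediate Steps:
U(W) = √(32 + W)
11889 - (U((-10 + 42) - 13) - 12436)*(-24774 - 23319) = 11889 - (√(32 + ((-10 + 42) - 13)) - 12436)*(-24774 - 23319) = 11889 - (√(32 + (32 - 13)) - 12436)*(-48093) = 11889 - (√(32 + 19) - 12436)*(-48093) = 11889 - (√51 - 12436)*(-48093) = 11889 - (-12436 + √51)*(-48093) = 11889 - (598084548 - 48093*√51) = 11889 + (-598084548 + 48093*√51) = -598072659 + 48093*√51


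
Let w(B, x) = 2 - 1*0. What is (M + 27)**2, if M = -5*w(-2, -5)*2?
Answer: 49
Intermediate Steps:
w(B, x) = 2 (w(B, x) = 2 + 0 = 2)
M = -20 (M = -5*2*2 = -10*2 = -20)
(M + 27)**2 = (-20 + 27)**2 = 7**2 = 49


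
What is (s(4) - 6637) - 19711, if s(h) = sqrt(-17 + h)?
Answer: -26348 + I*sqrt(13) ≈ -26348.0 + 3.6056*I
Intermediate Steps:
(s(4) - 6637) - 19711 = (sqrt(-17 + 4) - 6637) - 19711 = (sqrt(-13) - 6637) - 19711 = (I*sqrt(13) - 6637) - 19711 = (-6637 + I*sqrt(13)) - 19711 = -26348 + I*sqrt(13)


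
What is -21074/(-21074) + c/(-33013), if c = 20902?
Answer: 12111/33013 ≈ 0.36686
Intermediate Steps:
-21074/(-21074) + c/(-33013) = -21074/(-21074) + 20902/(-33013) = -21074*(-1/21074) + 20902*(-1/33013) = 1 - 20902/33013 = 12111/33013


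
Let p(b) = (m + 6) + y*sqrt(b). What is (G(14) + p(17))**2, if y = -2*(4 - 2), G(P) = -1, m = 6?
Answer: 393 - 88*sqrt(17) ≈ 30.167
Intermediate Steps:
y = -4 (y = -2*2 = -4)
p(b) = 12 - 4*sqrt(b) (p(b) = (6 + 6) - 4*sqrt(b) = 12 - 4*sqrt(b))
(G(14) + p(17))**2 = (-1 + (12 - 4*sqrt(17)))**2 = (11 - 4*sqrt(17))**2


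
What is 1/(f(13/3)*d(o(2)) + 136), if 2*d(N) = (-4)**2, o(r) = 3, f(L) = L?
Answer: 3/512 ≈ 0.0058594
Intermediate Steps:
d(N) = 8 (d(N) = (1/2)*(-4)**2 = (1/2)*16 = 8)
1/(f(13/3)*d(o(2)) + 136) = 1/((13/3)*8 + 136) = 1/(104/3 + 136) = 1/(512/3) = 3/512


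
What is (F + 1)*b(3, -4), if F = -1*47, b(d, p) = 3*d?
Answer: -414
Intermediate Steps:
F = -47
(F + 1)*b(3, -4) = (-47 + 1)*(3*3) = -46*9 = -414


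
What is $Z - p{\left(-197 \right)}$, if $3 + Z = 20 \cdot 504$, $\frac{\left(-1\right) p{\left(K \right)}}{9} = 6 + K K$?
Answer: $359412$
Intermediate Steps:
$p{\left(K \right)} = -54 - 9 K^{2}$ ($p{\left(K \right)} = - 9 \left(6 + K K\right) = - 9 \left(6 + K^{2}\right) = -54 - 9 K^{2}$)
$Z = 10077$ ($Z = -3 + 20 \cdot 504 = -3 + 10080 = 10077$)
$Z - p{\left(-197 \right)} = 10077 - \left(-54 - 9 \left(-197\right)^{2}\right) = 10077 - \left(-54 - 349281\right) = 10077 - -349335 = 10077 + 349335 = 359412$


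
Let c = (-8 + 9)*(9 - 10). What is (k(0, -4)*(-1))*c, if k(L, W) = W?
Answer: -4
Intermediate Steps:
c = -1 (c = 1*(-1) = -1)
(k(0, -4)*(-1))*c = -4*(-1)*(-1) = 4*(-1) = -4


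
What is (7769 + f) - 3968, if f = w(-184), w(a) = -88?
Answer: 3713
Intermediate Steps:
f = -88
(7769 + f) - 3968 = (7769 - 88) - 3968 = 7681 - 3968 = 3713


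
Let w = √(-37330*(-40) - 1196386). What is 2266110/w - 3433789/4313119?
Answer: -3433789/4313119 + 53955*√296814/7067 ≈ 4158.7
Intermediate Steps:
w = √296814 (w = √(1493200 - 1196386) = √296814 ≈ 544.81)
2266110/w - 3433789/4313119 = 2266110/(√296814) - 3433789/4313119 = 2266110*(√296814/296814) - 3433789*1/4313119 = 53955*√296814/7067 - 3433789/4313119 = -3433789/4313119 + 53955*√296814/7067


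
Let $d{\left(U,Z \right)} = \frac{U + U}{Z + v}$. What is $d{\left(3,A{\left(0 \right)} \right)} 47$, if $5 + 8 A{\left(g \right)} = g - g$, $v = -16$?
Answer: $- \frac{2256}{133} \approx -16.962$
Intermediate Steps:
$A{\left(g \right)} = - \frac{5}{8}$ ($A{\left(g \right)} = - \frac{5}{8} + \frac{g - g}{8} = - \frac{5}{8} + \frac{1}{8} \cdot 0 = - \frac{5}{8} + 0 = - \frac{5}{8}$)
$d{\left(U,Z \right)} = \frac{2 U}{-16 + Z}$ ($d{\left(U,Z \right)} = \frac{U + U}{Z - 16} = \frac{2 U}{-16 + Z}$)
$d{\left(3,A{\left(0 \right)} \right)} 47 = 2 \cdot 3 \frac{1}{-16 - \frac{5}{8}} \cdot 47 = 2 \cdot 3 \frac{1}{- \frac{133}{8}} \cdot 47 = 2 \cdot 3 \left(- \frac{8}{133}\right) 47 = \left(- \frac{48}{133}\right) 47 = - \frac{2256}{133}$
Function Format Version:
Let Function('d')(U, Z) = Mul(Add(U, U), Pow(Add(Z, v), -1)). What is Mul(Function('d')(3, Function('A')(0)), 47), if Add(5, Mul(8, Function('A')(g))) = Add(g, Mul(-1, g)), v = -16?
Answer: Rational(-2256, 133) ≈ -16.962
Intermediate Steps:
Function('A')(g) = Rational(-5, 8) (Function('A')(g) = Add(Rational(-5, 8), Mul(Rational(1, 8), Add(g, Mul(-1, g)))) = Add(Rational(-5, 8), Mul(Rational(1, 8), 0)) = Add(Rational(-5, 8), 0) = Rational(-5, 8))
Function('d')(U, Z) = Mul(2, U, Pow(Add(-16, Z), -1)) (Function('d')(U, Z) = Mul(Add(U, U), Pow(Add(Z, -16), -1)) = Mul(Mul(2, U), Pow(Add(-16, Z), -1)) = Mul(2, U, Pow(Add(-16, Z), -1)))
Mul(Function('d')(3, Function('A')(0)), 47) = Mul(Mul(2, 3, Pow(Add(-16, Rational(-5, 8)), -1)), 47) = Mul(Mul(2, 3, Pow(Rational(-133, 8), -1)), 47) = Mul(Mul(2, 3, Rational(-8, 133)), 47) = Mul(Rational(-48, 133), 47) = Rational(-2256, 133)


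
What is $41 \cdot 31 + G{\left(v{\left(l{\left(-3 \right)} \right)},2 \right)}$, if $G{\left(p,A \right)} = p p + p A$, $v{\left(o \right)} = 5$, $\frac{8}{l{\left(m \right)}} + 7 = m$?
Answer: $1306$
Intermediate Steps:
$l{\left(m \right)} = \frac{8}{-7 + m}$
$G{\left(p,A \right)} = p^{2} + A p$
$41 \cdot 31 + G{\left(v{\left(l{\left(-3 \right)} \right)},2 \right)} = 41 \cdot 31 + 5 \left(2 + 5\right) = 1271 + 5 \cdot 7 = 1271 + 35 = 1306$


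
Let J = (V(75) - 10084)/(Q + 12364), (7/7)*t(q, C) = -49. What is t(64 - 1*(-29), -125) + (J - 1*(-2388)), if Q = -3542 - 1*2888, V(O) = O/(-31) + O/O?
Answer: 71659293/30659 ≈ 2337.3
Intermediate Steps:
t(q, C) = -49
V(O) = 1 - O/31 (V(O) = O*(-1/31) + 1 = -O/31 + 1 = 1 - O/31)
Q = -6430 (Q = -3542 - 2888 = -6430)
J = -52108/30659 (J = ((1 - 1/31*75) - 10084)/(-6430 + 12364) = ((1 - 75/31) - 10084)/5934 = (-44/31 - 10084)*(1/5934) = -312648/31*1/5934 = -52108/30659 ≈ -1.6996)
t(64 - 1*(-29), -125) + (J - 1*(-2388)) = -49 + (-52108/30659 - 1*(-2388)) = -49 + (-52108/30659 + 2388) = -49 + 73161584/30659 = 71659293/30659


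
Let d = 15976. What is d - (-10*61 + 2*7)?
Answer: 16572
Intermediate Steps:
d - (-10*61 + 2*7) = 15976 - (-10*61 + 2*7) = 15976 - (-610 + 14) = 15976 - 1*(-596) = 15976 + 596 = 16572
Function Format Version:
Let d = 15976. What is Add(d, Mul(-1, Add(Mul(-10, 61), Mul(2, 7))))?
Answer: 16572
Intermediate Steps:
Add(d, Mul(-1, Add(Mul(-10, 61), Mul(2, 7)))) = Add(15976, Mul(-1, Add(Mul(-10, 61), Mul(2, 7)))) = Add(15976, Mul(-1, Add(-610, 14))) = Add(15976, Mul(-1, -596)) = Add(15976, 596) = 16572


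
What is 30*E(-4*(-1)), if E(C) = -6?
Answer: -180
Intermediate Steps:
30*E(-4*(-1)) = 30*(-6) = -180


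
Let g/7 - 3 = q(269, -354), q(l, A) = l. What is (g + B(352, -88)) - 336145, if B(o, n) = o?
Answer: -333889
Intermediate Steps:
g = 1904 (g = 21 + 7*269 = 21 + 1883 = 1904)
(g + B(352, -88)) - 336145 = (1904 + 352) - 336145 = 2256 - 336145 = -333889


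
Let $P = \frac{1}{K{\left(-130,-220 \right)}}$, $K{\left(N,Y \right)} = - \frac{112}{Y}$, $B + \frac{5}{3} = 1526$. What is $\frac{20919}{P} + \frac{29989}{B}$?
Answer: $\frac{2683500621}{251515} \approx 10669.0$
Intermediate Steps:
$B = \frac{4573}{3}$ ($B = - \frac{5}{3} + 1526 = \frac{4573}{3} \approx 1524.3$)
$P = \frac{55}{28}$ ($P = \frac{1}{\left(-112\right) \frac{1}{-220}} = \frac{1}{\left(-112\right) \left(- \frac{1}{220}\right)} = \frac{1}{\frac{28}{55}} = \frac{55}{28} \approx 1.9643$)
$\frac{20919}{P} + \frac{29989}{B} = \frac{20919}{\frac{55}{28}} + \frac{29989}{\frac{4573}{3}} = 20919 \cdot \frac{28}{55} + 29989 \cdot \frac{3}{4573} = \frac{585732}{55} + \frac{89967}{4573} = \frac{2683500621}{251515}$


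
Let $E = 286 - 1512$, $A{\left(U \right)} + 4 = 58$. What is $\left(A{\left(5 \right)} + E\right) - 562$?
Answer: $-1734$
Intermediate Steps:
$A{\left(U \right)} = 54$ ($A{\left(U \right)} = -4 + 58 = 54$)
$E = -1226$
$\left(A{\left(5 \right)} + E\right) - 562 = \left(54 - 1226\right) - 562 = -1172 - 562 = -1734$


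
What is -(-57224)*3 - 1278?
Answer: 170394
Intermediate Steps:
-(-57224)*3 - 1278 = -622*(-276) - 1278 = 171672 - 1278 = 170394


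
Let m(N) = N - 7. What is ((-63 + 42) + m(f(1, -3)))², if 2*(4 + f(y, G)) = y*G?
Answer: 4489/4 ≈ 1122.3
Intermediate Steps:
f(y, G) = -4 + G*y/2 (f(y, G) = -4 + (y*G)/2 = -4 + (G*y)/2 = -4 + G*y/2)
m(N) = -7 + N
((-63 + 42) + m(f(1, -3)))² = ((-63 + 42) + (-7 + (-4 + (½)*(-3)*1)))² = (-21 + (-7 + (-4 - 3/2)))² = (-21 + (-7 - 11/2))² = (-21 - 25/2)² = (-67/2)² = 4489/4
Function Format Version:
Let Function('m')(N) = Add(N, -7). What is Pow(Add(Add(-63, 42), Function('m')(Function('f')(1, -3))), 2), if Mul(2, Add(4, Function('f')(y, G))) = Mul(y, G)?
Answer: Rational(4489, 4) ≈ 1122.3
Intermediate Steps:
Function('f')(y, G) = Add(-4, Mul(Rational(1, 2), G, y)) (Function('f')(y, G) = Add(-4, Mul(Rational(1, 2), Mul(y, G))) = Add(-4, Mul(Rational(1, 2), Mul(G, y))) = Add(-4, Mul(Rational(1, 2), G, y)))
Function('m')(N) = Add(-7, N)
Pow(Add(Add(-63, 42), Function('m')(Function('f')(1, -3))), 2) = Pow(Add(Add(-63, 42), Add(-7, Add(-4, Mul(Rational(1, 2), -3, 1)))), 2) = Pow(Add(-21, Add(-7, Add(-4, Rational(-3, 2)))), 2) = Pow(Add(-21, Add(-7, Rational(-11, 2))), 2) = Pow(Add(-21, Rational(-25, 2)), 2) = Pow(Rational(-67, 2), 2) = Rational(4489, 4)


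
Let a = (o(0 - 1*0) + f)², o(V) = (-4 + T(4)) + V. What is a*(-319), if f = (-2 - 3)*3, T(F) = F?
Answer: -71775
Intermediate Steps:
f = -15 (f = -5*3 = -15)
o(V) = V (o(V) = (-4 + 4) + V = 0 + V = V)
a = 225 (a = ((0 - 1*0) - 15)² = ((0 + 0) - 15)² = (0 - 15)² = (-15)² = 225)
a*(-319) = 225*(-319) = -71775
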